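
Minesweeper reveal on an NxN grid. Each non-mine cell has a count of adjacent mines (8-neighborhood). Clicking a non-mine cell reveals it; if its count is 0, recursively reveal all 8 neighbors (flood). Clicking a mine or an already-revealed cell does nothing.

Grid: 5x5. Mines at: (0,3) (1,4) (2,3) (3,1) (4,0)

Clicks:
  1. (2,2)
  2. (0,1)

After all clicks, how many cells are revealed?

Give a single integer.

Answer: 9

Derivation:
Click 1 (2,2) count=2: revealed 1 new [(2,2)] -> total=1
Click 2 (0,1) count=0: revealed 8 new [(0,0) (0,1) (0,2) (1,0) (1,1) (1,2) (2,0) (2,1)] -> total=9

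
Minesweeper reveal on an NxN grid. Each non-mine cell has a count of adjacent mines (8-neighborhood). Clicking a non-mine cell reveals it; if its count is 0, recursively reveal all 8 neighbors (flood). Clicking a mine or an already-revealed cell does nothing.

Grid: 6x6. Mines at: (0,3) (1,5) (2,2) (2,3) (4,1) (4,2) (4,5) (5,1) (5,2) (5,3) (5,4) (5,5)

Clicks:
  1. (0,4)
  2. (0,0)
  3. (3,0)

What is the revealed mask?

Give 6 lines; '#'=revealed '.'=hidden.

Answer: ###.#.
###...
##....
##....
......
......

Derivation:
Click 1 (0,4) count=2: revealed 1 new [(0,4)] -> total=1
Click 2 (0,0) count=0: revealed 10 new [(0,0) (0,1) (0,2) (1,0) (1,1) (1,2) (2,0) (2,1) (3,0) (3,1)] -> total=11
Click 3 (3,0) count=1: revealed 0 new [(none)] -> total=11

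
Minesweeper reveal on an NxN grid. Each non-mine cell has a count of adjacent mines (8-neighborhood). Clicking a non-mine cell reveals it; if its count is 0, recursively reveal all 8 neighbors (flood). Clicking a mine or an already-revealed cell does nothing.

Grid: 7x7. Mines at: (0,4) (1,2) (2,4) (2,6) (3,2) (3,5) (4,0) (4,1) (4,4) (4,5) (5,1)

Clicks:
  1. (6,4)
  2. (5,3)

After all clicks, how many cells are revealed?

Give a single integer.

Click 1 (6,4) count=0: revealed 10 new [(5,2) (5,3) (5,4) (5,5) (5,6) (6,2) (6,3) (6,4) (6,5) (6,6)] -> total=10
Click 2 (5,3) count=1: revealed 0 new [(none)] -> total=10

Answer: 10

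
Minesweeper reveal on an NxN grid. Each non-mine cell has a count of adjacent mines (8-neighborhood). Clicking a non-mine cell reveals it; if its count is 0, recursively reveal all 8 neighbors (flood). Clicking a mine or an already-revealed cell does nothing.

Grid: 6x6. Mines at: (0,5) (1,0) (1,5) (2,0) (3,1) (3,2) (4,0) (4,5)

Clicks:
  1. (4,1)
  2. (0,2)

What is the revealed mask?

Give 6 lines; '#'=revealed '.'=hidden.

Click 1 (4,1) count=3: revealed 1 new [(4,1)] -> total=1
Click 2 (0,2) count=0: revealed 12 new [(0,1) (0,2) (0,3) (0,4) (1,1) (1,2) (1,3) (1,4) (2,1) (2,2) (2,3) (2,4)] -> total=13

Answer: .####.
.####.
.####.
......
.#....
......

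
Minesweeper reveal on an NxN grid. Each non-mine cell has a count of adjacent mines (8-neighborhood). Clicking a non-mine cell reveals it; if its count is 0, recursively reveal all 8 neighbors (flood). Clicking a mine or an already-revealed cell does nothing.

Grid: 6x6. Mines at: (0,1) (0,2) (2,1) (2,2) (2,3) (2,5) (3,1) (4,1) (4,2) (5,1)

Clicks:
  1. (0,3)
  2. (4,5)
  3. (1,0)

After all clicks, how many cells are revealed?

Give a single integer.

Answer: 11

Derivation:
Click 1 (0,3) count=1: revealed 1 new [(0,3)] -> total=1
Click 2 (4,5) count=0: revealed 9 new [(3,3) (3,4) (3,5) (4,3) (4,4) (4,5) (5,3) (5,4) (5,5)] -> total=10
Click 3 (1,0) count=2: revealed 1 new [(1,0)] -> total=11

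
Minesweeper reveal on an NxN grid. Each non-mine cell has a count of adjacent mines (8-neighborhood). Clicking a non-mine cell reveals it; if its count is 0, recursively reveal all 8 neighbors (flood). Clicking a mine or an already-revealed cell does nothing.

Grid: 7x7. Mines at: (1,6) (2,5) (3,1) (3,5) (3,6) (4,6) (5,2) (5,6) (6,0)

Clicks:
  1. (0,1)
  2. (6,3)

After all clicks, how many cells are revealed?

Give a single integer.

Click 1 (0,1) count=0: revealed 23 new [(0,0) (0,1) (0,2) (0,3) (0,4) (0,5) (1,0) (1,1) (1,2) (1,3) (1,4) (1,5) (2,0) (2,1) (2,2) (2,3) (2,4) (3,2) (3,3) (3,4) (4,2) (4,3) (4,4)] -> total=23
Click 2 (6,3) count=1: revealed 1 new [(6,3)] -> total=24

Answer: 24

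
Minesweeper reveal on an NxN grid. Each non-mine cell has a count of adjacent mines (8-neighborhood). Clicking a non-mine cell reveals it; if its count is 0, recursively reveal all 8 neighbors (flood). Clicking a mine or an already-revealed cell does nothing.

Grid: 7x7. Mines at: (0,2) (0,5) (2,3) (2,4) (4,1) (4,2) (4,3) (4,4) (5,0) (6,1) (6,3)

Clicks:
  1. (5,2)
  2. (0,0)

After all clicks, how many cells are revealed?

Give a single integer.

Click 1 (5,2) count=5: revealed 1 new [(5,2)] -> total=1
Click 2 (0,0) count=0: revealed 11 new [(0,0) (0,1) (1,0) (1,1) (1,2) (2,0) (2,1) (2,2) (3,0) (3,1) (3,2)] -> total=12

Answer: 12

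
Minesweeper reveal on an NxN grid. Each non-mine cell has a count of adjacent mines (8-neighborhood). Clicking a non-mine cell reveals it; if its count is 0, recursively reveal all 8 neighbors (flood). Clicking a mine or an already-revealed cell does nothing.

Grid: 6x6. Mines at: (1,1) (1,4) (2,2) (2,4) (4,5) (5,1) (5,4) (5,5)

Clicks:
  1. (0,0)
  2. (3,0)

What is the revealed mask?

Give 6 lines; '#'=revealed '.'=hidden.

Answer: #.....
......
##....
##....
##....
......

Derivation:
Click 1 (0,0) count=1: revealed 1 new [(0,0)] -> total=1
Click 2 (3,0) count=0: revealed 6 new [(2,0) (2,1) (3,0) (3,1) (4,0) (4,1)] -> total=7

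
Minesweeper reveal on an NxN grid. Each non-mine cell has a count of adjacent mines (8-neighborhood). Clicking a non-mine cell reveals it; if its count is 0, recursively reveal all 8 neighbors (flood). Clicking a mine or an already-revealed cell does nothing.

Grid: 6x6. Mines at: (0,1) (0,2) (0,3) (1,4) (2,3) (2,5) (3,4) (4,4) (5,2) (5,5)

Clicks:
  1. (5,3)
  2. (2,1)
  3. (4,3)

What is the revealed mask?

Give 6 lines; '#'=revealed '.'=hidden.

Click 1 (5,3) count=2: revealed 1 new [(5,3)] -> total=1
Click 2 (2,1) count=0: revealed 14 new [(1,0) (1,1) (1,2) (2,0) (2,1) (2,2) (3,0) (3,1) (3,2) (4,0) (4,1) (4,2) (5,0) (5,1)] -> total=15
Click 3 (4,3) count=3: revealed 1 new [(4,3)] -> total=16

Answer: ......
###...
###...
###...
####..
##.#..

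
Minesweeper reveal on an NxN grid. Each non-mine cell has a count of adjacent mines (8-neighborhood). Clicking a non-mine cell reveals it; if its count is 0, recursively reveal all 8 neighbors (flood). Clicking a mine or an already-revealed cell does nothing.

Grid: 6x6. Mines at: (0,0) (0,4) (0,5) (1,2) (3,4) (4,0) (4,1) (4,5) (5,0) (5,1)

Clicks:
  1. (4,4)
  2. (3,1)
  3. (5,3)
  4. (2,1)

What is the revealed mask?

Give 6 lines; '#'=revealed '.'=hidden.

Answer: ......
......
.#....
.#....
..###.
..###.

Derivation:
Click 1 (4,4) count=2: revealed 1 new [(4,4)] -> total=1
Click 2 (3,1) count=2: revealed 1 new [(3,1)] -> total=2
Click 3 (5,3) count=0: revealed 5 new [(4,2) (4,3) (5,2) (5,3) (5,4)] -> total=7
Click 4 (2,1) count=1: revealed 1 new [(2,1)] -> total=8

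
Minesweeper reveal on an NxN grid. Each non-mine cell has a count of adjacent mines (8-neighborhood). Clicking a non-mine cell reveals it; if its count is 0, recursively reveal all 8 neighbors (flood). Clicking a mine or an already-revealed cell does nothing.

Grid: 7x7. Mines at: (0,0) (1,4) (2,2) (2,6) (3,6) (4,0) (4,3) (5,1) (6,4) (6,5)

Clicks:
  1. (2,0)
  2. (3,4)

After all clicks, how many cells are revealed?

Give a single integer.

Click 1 (2,0) count=0: revealed 6 new [(1,0) (1,1) (2,0) (2,1) (3,0) (3,1)] -> total=6
Click 2 (3,4) count=1: revealed 1 new [(3,4)] -> total=7

Answer: 7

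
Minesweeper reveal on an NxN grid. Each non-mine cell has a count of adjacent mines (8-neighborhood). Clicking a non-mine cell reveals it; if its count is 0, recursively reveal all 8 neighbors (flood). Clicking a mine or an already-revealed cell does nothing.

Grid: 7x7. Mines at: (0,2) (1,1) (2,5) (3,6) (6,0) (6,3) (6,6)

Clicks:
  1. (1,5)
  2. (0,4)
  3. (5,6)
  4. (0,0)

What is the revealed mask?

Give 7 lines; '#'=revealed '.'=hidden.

Click 1 (1,5) count=1: revealed 1 new [(1,5)] -> total=1
Click 2 (0,4) count=0: revealed 7 new [(0,3) (0,4) (0,5) (0,6) (1,3) (1,4) (1,6)] -> total=8
Click 3 (5,6) count=1: revealed 1 new [(5,6)] -> total=9
Click 4 (0,0) count=1: revealed 1 new [(0,0)] -> total=10

Answer: #..####
...####
.......
.......
.......
......#
.......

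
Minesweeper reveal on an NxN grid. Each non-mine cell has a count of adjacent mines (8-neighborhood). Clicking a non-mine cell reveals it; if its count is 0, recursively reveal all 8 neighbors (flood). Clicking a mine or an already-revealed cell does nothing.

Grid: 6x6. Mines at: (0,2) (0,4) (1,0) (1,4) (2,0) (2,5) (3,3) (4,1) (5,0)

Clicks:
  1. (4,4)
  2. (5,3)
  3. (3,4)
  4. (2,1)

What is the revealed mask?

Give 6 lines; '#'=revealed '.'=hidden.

Click 1 (4,4) count=1: revealed 1 new [(4,4)] -> total=1
Click 2 (5,3) count=0: revealed 9 new [(3,4) (3,5) (4,2) (4,3) (4,5) (5,2) (5,3) (5,4) (5,5)] -> total=10
Click 3 (3,4) count=2: revealed 0 new [(none)] -> total=10
Click 4 (2,1) count=2: revealed 1 new [(2,1)] -> total=11

Answer: ......
......
.#....
....##
..####
..####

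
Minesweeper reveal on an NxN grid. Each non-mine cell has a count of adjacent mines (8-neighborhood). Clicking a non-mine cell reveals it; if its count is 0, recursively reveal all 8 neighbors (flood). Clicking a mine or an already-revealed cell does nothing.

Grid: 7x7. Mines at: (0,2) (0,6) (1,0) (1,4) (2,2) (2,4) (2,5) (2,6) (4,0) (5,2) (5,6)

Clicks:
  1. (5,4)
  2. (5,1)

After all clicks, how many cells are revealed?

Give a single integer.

Answer: 13

Derivation:
Click 1 (5,4) count=0: revealed 12 new [(3,3) (3,4) (3,5) (4,3) (4,4) (4,5) (5,3) (5,4) (5,5) (6,3) (6,4) (6,5)] -> total=12
Click 2 (5,1) count=2: revealed 1 new [(5,1)] -> total=13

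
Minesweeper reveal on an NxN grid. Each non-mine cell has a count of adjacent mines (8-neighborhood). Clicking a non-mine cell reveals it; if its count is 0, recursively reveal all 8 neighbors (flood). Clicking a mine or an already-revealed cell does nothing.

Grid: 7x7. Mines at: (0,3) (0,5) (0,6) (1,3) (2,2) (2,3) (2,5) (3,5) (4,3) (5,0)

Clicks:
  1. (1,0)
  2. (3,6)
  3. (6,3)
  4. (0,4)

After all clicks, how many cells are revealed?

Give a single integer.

Click 1 (1,0) count=0: revealed 12 new [(0,0) (0,1) (0,2) (1,0) (1,1) (1,2) (2,0) (2,1) (3,0) (3,1) (4,0) (4,1)] -> total=12
Click 2 (3,6) count=2: revealed 1 new [(3,6)] -> total=13
Click 3 (6,3) count=0: revealed 15 new [(4,4) (4,5) (4,6) (5,1) (5,2) (5,3) (5,4) (5,5) (5,6) (6,1) (6,2) (6,3) (6,4) (6,5) (6,6)] -> total=28
Click 4 (0,4) count=3: revealed 1 new [(0,4)] -> total=29

Answer: 29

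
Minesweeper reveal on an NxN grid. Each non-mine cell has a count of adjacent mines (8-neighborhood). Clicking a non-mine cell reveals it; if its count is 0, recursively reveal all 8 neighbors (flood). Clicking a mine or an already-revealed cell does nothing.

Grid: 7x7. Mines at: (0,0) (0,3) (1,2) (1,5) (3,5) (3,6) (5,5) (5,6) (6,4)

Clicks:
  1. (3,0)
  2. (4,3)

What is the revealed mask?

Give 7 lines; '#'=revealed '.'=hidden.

Click 1 (3,0) count=0: revealed 26 new [(1,0) (1,1) (2,0) (2,1) (2,2) (2,3) (2,4) (3,0) (3,1) (3,2) (3,3) (3,4) (4,0) (4,1) (4,2) (4,3) (4,4) (5,0) (5,1) (5,2) (5,3) (5,4) (6,0) (6,1) (6,2) (6,3)] -> total=26
Click 2 (4,3) count=0: revealed 0 new [(none)] -> total=26

Answer: .......
##.....
#####..
#####..
#####..
#####..
####...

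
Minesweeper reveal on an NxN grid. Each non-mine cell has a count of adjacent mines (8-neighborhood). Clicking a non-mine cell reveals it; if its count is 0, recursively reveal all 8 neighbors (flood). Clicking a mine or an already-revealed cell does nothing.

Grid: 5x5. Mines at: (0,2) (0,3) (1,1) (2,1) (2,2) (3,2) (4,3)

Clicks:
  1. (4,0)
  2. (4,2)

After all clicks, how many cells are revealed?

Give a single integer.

Click 1 (4,0) count=0: revealed 4 new [(3,0) (3,1) (4,0) (4,1)] -> total=4
Click 2 (4,2) count=2: revealed 1 new [(4,2)] -> total=5

Answer: 5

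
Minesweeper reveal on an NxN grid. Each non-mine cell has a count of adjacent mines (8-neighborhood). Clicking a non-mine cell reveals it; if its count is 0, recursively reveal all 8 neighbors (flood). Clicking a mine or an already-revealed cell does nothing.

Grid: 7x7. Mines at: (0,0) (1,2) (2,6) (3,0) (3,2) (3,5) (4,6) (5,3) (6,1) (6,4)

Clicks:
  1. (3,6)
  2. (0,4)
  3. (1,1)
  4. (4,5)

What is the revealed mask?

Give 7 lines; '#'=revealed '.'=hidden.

Click 1 (3,6) count=3: revealed 1 new [(3,6)] -> total=1
Click 2 (0,4) count=0: revealed 11 new [(0,3) (0,4) (0,5) (0,6) (1,3) (1,4) (1,5) (1,6) (2,3) (2,4) (2,5)] -> total=12
Click 3 (1,1) count=2: revealed 1 new [(1,1)] -> total=13
Click 4 (4,5) count=2: revealed 1 new [(4,5)] -> total=14

Answer: ...####
.#.####
...###.
......#
.....#.
.......
.......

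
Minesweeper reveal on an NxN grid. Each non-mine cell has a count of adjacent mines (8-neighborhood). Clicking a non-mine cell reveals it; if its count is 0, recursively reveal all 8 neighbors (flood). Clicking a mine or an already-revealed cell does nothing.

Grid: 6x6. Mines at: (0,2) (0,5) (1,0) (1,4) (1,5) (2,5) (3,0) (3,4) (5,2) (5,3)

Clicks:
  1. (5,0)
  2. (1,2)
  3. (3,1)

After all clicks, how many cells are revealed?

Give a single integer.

Click 1 (5,0) count=0: revealed 4 new [(4,0) (4,1) (5,0) (5,1)] -> total=4
Click 2 (1,2) count=1: revealed 1 new [(1,2)] -> total=5
Click 3 (3,1) count=1: revealed 1 new [(3,1)] -> total=6

Answer: 6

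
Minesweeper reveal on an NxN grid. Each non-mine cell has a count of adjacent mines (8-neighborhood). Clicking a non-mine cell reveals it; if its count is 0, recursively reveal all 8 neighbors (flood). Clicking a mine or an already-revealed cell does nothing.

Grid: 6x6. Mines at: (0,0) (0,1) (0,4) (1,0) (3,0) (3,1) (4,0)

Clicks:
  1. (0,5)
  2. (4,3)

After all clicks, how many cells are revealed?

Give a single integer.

Click 1 (0,5) count=1: revealed 1 new [(0,5)] -> total=1
Click 2 (4,3) count=0: revealed 22 new [(1,2) (1,3) (1,4) (1,5) (2,2) (2,3) (2,4) (2,5) (3,2) (3,3) (3,4) (3,5) (4,1) (4,2) (4,3) (4,4) (4,5) (5,1) (5,2) (5,3) (5,4) (5,5)] -> total=23

Answer: 23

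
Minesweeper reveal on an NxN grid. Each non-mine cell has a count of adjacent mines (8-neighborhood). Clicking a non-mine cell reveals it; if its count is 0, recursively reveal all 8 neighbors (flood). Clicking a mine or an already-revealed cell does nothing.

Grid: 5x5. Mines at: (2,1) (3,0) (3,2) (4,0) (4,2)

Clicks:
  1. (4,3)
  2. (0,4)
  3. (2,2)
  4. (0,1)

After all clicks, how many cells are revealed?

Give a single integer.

Click 1 (4,3) count=2: revealed 1 new [(4,3)] -> total=1
Click 2 (0,4) count=0: revealed 16 new [(0,0) (0,1) (0,2) (0,3) (0,4) (1,0) (1,1) (1,2) (1,3) (1,4) (2,2) (2,3) (2,4) (3,3) (3,4) (4,4)] -> total=17
Click 3 (2,2) count=2: revealed 0 new [(none)] -> total=17
Click 4 (0,1) count=0: revealed 0 new [(none)] -> total=17

Answer: 17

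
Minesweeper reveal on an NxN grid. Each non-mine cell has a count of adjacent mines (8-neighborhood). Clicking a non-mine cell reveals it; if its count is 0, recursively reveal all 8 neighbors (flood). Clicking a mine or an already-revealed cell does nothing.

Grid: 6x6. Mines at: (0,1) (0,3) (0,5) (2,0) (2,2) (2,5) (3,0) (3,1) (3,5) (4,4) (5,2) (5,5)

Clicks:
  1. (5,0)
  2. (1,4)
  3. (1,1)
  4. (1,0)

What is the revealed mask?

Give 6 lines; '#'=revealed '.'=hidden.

Click 1 (5,0) count=0: revealed 4 new [(4,0) (4,1) (5,0) (5,1)] -> total=4
Click 2 (1,4) count=3: revealed 1 new [(1,4)] -> total=5
Click 3 (1,1) count=3: revealed 1 new [(1,1)] -> total=6
Click 4 (1,0) count=2: revealed 1 new [(1,0)] -> total=7

Answer: ......
##..#.
......
......
##....
##....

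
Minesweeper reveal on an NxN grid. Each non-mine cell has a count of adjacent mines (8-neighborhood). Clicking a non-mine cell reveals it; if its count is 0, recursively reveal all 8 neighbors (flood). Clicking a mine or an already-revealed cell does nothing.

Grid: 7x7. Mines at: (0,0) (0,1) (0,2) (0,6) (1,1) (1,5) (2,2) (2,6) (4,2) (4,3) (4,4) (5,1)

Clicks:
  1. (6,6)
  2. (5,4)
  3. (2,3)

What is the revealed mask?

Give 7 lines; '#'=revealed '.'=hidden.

Click 1 (6,6) count=0: revealed 14 new [(3,5) (3,6) (4,5) (4,6) (5,2) (5,3) (5,4) (5,5) (5,6) (6,2) (6,3) (6,4) (6,5) (6,6)] -> total=14
Click 2 (5,4) count=2: revealed 0 new [(none)] -> total=14
Click 3 (2,3) count=1: revealed 1 new [(2,3)] -> total=15

Answer: .......
.......
...#...
.....##
.....##
..#####
..#####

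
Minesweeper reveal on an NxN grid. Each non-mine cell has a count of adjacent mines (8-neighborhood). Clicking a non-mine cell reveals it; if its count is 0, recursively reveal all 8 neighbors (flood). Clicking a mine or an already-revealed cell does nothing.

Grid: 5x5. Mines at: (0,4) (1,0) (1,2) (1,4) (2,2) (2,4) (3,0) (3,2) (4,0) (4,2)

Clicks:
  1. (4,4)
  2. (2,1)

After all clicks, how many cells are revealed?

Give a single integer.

Click 1 (4,4) count=0: revealed 4 new [(3,3) (3,4) (4,3) (4,4)] -> total=4
Click 2 (2,1) count=5: revealed 1 new [(2,1)] -> total=5

Answer: 5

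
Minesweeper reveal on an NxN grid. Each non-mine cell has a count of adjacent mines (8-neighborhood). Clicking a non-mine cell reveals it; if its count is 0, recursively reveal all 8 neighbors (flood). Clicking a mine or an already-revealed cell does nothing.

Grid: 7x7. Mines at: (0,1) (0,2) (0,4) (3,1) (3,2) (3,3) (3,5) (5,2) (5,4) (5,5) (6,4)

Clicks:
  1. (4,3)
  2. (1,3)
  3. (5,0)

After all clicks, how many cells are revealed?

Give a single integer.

Click 1 (4,3) count=4: revealed 1 new [(4,3)] -> total=1
Click 2 (1,3) count=2: revealed 1 new [(1,3)] -> total=2
Click 3 (5,0) count=0: revealed 6 new [(4,0) (4,1) (5,0) (5,1) (6,0) (6,1)] -> total=8

Answer: 8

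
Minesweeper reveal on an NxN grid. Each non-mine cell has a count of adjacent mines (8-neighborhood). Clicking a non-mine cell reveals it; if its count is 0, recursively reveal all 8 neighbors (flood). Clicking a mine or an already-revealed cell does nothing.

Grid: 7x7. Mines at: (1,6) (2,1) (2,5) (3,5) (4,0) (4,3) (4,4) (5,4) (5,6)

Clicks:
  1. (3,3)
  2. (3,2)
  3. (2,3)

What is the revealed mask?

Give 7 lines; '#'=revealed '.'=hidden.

Click 1 (3,3) count=2: revealed 1 new [(3,3)] -> total=1
Click 2 (3,2) count=2: revealed 1 new [(3,2)] -> total=2
Click 3 (2,3) count=0: revealed 16 new [(0,0) (0,1) (0,2) (0,3) (0,4) (0,5) (1,0) (1,1) (1,2) (1,3) (1,4) (1,5) (2,2) (2,3) (2,4) (3,4)] -> total=18

Answer: ######.
######.
..###..
..###..
.......
.......
.......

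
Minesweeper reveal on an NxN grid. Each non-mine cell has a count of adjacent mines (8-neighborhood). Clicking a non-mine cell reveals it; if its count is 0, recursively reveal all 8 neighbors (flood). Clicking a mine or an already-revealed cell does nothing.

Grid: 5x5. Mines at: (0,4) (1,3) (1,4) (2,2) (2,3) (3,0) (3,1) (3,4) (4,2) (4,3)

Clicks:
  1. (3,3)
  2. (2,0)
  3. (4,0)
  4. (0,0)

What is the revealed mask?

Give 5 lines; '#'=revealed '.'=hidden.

Answer: ###..
###..
##...
...#.
#....

Derivation:
Click 1 (3,3) count=5: revealed 1 new [(3,3)] -> total=1
Click 2 (2,0) count=2: revealed 1 new [(2,0)] -> total=2
Click 3 (4,0) count=2: revealed 1 new [(4,0)] -> total=3
Click 4 (0,0) count=0: revealed 7 new [(0,0) (0,1) (0,2) (1,0) (1,1) (1,2) (2,1)] -> total=10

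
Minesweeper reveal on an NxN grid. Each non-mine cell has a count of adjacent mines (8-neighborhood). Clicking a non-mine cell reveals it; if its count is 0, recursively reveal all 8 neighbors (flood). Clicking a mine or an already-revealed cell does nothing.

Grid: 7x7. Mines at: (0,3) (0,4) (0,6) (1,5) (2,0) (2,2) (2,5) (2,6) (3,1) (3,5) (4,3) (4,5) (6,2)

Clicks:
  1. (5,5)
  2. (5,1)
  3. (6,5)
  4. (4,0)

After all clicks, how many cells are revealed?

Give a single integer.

Answer: 10

Derivation:
Click 1 (5,5) count=1: revealed 1 new [(5,5)] -> total=1
Click 2 (5,1) count=1: revealed 1 new [(5,1)] -> total=2
Click 3 (6,5) count=0: revealed 7 new [(5,3) (5,4) (5,6) (6,3) (6,4) (6,5) (6,6)] -> total=9
Click 4 (4,0) count=1: revealed 1 new [(4,0)] -> total=10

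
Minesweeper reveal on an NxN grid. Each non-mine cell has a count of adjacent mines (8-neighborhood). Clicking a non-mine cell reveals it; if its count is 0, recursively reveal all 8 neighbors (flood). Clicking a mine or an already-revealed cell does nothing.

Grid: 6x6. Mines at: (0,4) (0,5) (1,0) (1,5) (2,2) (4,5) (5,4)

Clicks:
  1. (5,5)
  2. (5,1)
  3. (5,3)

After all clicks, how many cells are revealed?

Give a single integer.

Click 1 (5,5) count=2: revealed 1 new [(5,5)] -> total=1
Click 2 (5,1) count=0: revealed 14 new [(2,0) (2,1) (3,0) (3,1) (3,2) (3,3) (4,0) (4,1) (4,2) (4,3) (5,0) (5,1) (5,2) (5,3)] -> total=15
Click 3 (5,3) count=1: revealed 0 new [(none)] -> total=15

Answer: 15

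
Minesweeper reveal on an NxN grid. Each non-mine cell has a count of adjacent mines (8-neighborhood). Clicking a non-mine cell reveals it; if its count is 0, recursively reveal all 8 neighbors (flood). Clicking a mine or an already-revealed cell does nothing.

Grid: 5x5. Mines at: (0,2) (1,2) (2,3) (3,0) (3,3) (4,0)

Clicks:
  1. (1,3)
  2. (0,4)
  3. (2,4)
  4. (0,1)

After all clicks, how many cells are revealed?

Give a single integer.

Click 1 (1,3) count=3: revealed 1 new [(1,3)] -> total=1
Click 2 (0,4) count=0: revealed 3 new [(0,3) (0,4) (1,4)] -> total=4
Click 3 (2,4) count=2: revealed 1 new [(2,4)] -> total=5
Click 4 (0,1) count=2: revealed 1 new [(0,1)] -> total=6

Answer: 6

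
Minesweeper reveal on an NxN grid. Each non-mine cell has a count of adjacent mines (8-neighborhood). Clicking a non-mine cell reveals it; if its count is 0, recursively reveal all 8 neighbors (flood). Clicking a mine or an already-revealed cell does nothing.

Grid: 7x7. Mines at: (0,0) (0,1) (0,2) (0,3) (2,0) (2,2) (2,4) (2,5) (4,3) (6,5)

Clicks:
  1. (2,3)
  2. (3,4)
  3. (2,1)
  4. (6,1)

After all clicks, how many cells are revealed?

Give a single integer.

Click 1 (2,3) count=2: revealed 1 new [(2,3)] -> total=1
Click 2 (3,4) count=3: revealed 1 new [(3,4)] -> total=2
Click 3 (2,1) count=2: revealed 1 new [(2,1)] -> total=3
Click 4 (6,1) count=0: revealed 16 new [(3,0) (3,1) (3,2) (4,0) (4,1) (4,2) (5,0) (5,1) (5,2) (5,3) (5,4) (6,0) (6,1) (6,2) (6,3) (6,4)] -> total=19

Answer: 19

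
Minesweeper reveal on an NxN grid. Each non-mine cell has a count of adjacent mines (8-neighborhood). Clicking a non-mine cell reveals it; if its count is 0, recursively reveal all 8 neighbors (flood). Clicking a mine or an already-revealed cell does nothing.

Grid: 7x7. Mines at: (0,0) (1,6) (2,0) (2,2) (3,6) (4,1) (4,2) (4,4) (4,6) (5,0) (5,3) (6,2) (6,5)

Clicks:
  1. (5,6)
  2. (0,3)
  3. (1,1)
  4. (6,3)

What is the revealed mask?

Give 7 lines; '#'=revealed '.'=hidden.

Answer: .#####.
.#####.
...###.
...###.
.......
......#
...#...

Derivation:
Click 1 (5,6) count=2: revealed 1 new [(5,6)] -> total=1
Click 2 (0,3) count=0: revealed 16 new [(0,1) (0,2) (0,3) (0,4) (0,5) (1,1) (1,2) (1,3) (1,4) (1,5) (2,3) (2,4) (2,5) (3,3) (3,4) (3,5)] -> total=17
Click 3 (1,1) count=3: revealed 0 new [(none)] -> total=17
Click 4 (6,3) count=2: revealed 1 new [(6,3)] -> total=18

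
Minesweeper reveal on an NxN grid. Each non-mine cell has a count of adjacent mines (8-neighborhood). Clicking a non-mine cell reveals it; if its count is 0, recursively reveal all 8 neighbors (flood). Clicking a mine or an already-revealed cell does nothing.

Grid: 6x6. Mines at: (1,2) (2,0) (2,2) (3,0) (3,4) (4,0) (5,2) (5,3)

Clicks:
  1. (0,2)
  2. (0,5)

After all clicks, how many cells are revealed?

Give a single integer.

Click 1 (0,2) count=1: revealed 1 new [(0,2)] -> total=1
Click 2 (0,5) count=0: revealed 9 new [(0,3) (0,4) (0,5) (1,3) (1,4) (1,5) (2,3) (2,4) (2,5)] -> total=10

Answer: 10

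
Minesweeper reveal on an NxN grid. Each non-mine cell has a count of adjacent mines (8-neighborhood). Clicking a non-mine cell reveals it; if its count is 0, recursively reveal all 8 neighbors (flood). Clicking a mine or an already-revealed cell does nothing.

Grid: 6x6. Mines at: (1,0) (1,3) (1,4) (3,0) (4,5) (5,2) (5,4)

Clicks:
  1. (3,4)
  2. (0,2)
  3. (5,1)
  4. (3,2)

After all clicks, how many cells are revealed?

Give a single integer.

Click 1 (3,4) count=1: revealed 1 new [(3,4)] -> total=1
Click 2 (0,2) count=1: revealed 1 new [(0,2)] -> total=2
Click 3 (5,1) count=1: revealed 1 new [(5,1)] -> total=3
Click 4 (3,2) count=0: revealed 11 new [(2,1) (2,2) (2,3) (2,4) (3,1) (3,2) (3,3) (4,1) (4,2) (4,3) (4,4)] -> total=14

Answer: 14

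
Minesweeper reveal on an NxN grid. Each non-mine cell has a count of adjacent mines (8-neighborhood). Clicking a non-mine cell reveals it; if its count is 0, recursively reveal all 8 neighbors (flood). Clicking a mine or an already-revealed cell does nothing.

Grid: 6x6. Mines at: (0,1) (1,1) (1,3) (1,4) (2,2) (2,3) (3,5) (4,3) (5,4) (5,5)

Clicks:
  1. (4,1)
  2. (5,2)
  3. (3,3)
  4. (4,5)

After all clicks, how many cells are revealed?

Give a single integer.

Click 1 (4,1) count=0: revealed 11 new [(2,0) (2,1) (3,0) (3,1) (3,2) (4,0) (4,1) (4,2) (5,0) (5,1) (5,2)] -> total=11
Click 2 (5,2) count=1: revealed 0 new [(none)] -> total=11
Click 3 (3,3) count=3: revealed 1 new [(3,3)] -> total=12
Click 4 (4,5) count=3: revealed 1 new [(4,5)] -> total=13

Answer: 13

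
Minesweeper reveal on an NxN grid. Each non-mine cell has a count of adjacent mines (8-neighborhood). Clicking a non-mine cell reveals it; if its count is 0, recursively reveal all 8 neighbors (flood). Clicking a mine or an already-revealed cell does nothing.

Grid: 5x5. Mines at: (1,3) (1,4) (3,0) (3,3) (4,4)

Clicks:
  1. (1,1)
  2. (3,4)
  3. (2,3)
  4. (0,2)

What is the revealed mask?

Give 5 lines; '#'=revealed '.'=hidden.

Click 1 (1,1) count=0: revealed 9 new [(0,0) (0,1) (0,2) (1,0) (1,1) (1,2) (2,0) (2,1) (2,2)] -> total=9
Click 2 (3,4) count=2: revealed 1 new [(3,4)] -> total=10
Click 3 (2,3) count=3: revealed 1 new [(2,3)] -> total=11
Click 4 (0,2) count=1: revealed 0 new [(none)] -> total=11

Answer: ###..
###..
####.
....#
.....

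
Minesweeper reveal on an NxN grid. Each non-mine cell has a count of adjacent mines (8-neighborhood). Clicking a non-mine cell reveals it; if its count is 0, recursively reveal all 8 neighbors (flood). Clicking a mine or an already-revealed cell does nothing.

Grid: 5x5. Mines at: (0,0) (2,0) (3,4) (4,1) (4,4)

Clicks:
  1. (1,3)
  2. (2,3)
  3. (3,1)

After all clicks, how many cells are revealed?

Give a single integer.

Answer: 15

Derivation:
Click 1 (1,3) count=0: revealed 15 new [(0,1) (0,2) (0,3) (0,4) (1,1) (1,2) (1,3) (1,4) (2,1) (2,2) (2,3) (2,4) (3,1) (3,2) (3,3)] -> total=15
Click 2 (2,3) count=1: revealed 0 new [(none)] -> total=15
Click 3 (3,1) count=2: revealed 0 new [(none)] -> total=15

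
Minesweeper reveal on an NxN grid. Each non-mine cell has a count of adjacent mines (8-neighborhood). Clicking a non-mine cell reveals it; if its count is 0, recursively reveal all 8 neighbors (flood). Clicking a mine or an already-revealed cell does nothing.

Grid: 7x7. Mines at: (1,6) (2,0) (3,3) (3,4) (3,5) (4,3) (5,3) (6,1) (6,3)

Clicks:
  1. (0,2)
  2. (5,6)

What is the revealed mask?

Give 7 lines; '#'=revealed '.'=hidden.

Answer: ######.
######.
.#####.
.......
....###
....###
....###

Derivation:
Click 1 (0,2) count=0: revealed 17 new [(0,0) (0,1) (0,2) (0,3) (0,4) (0,5) (1,0) (1,1) (1,2) (1,3) (1,4) (1,5) (2,1) (2,2) (2,3) (2,4) (2,5)] -> total=17
Click 2 (5,6) count=0: revealed 9 new [(4,4) (4,5) (4,6) (5,4) (5,5) (5,6) (6,4) (6,5) (6,6)] -> total=26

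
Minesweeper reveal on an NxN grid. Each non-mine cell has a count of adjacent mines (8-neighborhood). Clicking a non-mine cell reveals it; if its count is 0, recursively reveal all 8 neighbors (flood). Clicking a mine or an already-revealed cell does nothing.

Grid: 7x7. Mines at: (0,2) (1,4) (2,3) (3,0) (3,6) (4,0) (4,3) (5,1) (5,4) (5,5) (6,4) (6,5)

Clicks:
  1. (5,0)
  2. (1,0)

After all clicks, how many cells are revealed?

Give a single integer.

Click 1 (5,0) count=2: revealed 1 new [(5,0)] -> total=1
Click 2 (1,0) count=0: revealed 6 new [(0,0) (0,1) (1,0) (1,1) (2,0) (2,1)] -> total=7

Answer: 7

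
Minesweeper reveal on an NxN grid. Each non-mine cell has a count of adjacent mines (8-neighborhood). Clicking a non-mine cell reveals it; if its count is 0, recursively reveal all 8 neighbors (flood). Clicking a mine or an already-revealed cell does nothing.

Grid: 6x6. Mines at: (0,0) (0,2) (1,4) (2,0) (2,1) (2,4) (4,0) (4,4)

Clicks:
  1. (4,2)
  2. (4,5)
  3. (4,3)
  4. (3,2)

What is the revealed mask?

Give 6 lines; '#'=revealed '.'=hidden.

Answer: ......
......
......
.###..
.###.#
.###..

Derivation:
Click 1 (4,2) count=0: revealed 9 new [(3,1) (3,2) (3,3) (4,1) (4,2) (4,3) (5,1) (5,2) (5,3)] -> total=9
Click 2 (4,5) count=1: revealed 1 new [(4,5)] -> total=10
Click 3 (4,3) count=1: revealed 0 new [(none)] -> total=10
Click 4 (3,2) count=1: revealed 0 new [(none)] -> total=10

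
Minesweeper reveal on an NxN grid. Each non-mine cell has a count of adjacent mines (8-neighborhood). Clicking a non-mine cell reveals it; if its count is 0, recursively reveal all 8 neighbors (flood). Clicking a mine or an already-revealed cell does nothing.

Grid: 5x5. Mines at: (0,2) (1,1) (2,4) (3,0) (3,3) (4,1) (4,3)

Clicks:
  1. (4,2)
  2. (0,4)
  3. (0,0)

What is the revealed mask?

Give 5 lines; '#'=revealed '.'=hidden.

Click 1 (4,2) count=3: revealed 1 new [(4,2)] -> total=1
Click 2 (0,4) count=0: revealed 4 new [(0,3) (0,4) (1,3) (1,4)] -> total=5
Click 3 (0,0) count=1: revealed 1 new [(0,0)] -> total=6

Answer: #..##
...##
.....
.....
..#..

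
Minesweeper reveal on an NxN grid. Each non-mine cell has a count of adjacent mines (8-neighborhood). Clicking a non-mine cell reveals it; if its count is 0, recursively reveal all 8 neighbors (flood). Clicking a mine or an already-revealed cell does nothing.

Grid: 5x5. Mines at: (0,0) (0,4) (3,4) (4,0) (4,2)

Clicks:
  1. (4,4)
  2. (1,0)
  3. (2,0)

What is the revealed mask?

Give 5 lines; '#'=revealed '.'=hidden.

Answer: .###.
####.
####.
####.
....#

Derivation:
Click 1 (4,4) count=1: revealed 1 new [(4,4)] -> total=1
Click 2 (1,0) count=1: revealed 1 new [(1,0)] -> total=2
Click 3 (2,0) count=0: revealed 14 new [(0,1) (0,2) (0,3) (1,1) (1,2) (1,3) (2,0) (2,1) (2,2) (2,3) (3,0) (3,1) (3,2) (3,3)] -> total=16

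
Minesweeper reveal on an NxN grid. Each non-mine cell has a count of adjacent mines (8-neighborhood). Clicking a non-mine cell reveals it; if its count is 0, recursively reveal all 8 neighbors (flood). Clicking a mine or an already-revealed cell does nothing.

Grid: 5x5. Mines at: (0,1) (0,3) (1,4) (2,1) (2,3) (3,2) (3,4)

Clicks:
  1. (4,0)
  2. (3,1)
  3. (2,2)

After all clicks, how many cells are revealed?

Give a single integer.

Click 1 (4,0) count=0: revealed 4 new [(3,0) (3,1) (4,0) (4,1)] -> total=4
Click 2 (3,1) count=2: revealed 0 new [(none)] -> total=4
Click 3 (2,2) count=3: revealed 1 new [(2,2)] -> total=5

Answer: 5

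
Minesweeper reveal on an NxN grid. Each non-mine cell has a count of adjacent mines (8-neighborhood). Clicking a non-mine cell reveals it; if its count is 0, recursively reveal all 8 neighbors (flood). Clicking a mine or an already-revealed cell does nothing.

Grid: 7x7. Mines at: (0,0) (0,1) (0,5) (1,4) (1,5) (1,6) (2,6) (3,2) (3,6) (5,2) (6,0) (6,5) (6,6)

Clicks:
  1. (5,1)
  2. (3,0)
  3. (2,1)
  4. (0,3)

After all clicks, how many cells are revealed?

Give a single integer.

Click 1 (5,1) count=2: revealed 1 new [(5,1)] -> total=1
Click 2 (3,0) count=0: revealed 9 new [(1,0) (1,1) (2,0) (2,1) (3,0) (3,1) (4,0) (4,1) (5,0)] -> total=10
Click 3 (2,1) count=1: revealed 0 new [(none)] -> total=10
Click 4 (0,3) count=1: revealed 1 new [(0,3)] -> total=11

Answer: 11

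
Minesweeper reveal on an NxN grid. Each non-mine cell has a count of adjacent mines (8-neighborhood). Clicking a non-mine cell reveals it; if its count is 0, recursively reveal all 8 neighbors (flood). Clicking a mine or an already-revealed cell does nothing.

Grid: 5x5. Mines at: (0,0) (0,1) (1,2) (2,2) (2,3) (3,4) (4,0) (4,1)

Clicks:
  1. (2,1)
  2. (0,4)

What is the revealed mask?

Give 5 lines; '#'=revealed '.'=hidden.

Click 1 (2,1) count=2: revealed 1 new [(2,1)] -> total=1
Click 2 (0,4) count=0: revealed 4 new [(0,3) (0,4) (1,3) (1,4)] -> total=5

Answer: ...##
...##
.#...
.....
.....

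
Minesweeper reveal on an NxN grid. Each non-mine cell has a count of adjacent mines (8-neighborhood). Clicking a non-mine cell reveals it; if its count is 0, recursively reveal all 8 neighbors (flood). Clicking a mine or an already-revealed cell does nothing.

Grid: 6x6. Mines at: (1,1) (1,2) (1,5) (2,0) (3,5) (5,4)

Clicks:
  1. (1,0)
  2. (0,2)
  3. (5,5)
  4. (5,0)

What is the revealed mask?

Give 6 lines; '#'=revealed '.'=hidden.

Click 1 (1,0) count=2: revealed 1 new [(1,0)] -> total=1
Click 2 (0,2) count=2: revealed 1 new [(0,2)] -> total=2
Click 3 (5,5) count=1: revealed 1 new [(5,5)] -> total=3
Click 4 (5,0) count=0: revealed 18 new [(2,1) (2,2) (2,3) (2,4) (3,0) (3,1) (3,2) (3,3) (3,4) (4,0) (4,1) (4,2) (4,3) (4,4) (5,0) (5,1) (5,2) (5,3)] -> total=21

Answer: ..#...
#.....
.####.
#####.
#####.
####.#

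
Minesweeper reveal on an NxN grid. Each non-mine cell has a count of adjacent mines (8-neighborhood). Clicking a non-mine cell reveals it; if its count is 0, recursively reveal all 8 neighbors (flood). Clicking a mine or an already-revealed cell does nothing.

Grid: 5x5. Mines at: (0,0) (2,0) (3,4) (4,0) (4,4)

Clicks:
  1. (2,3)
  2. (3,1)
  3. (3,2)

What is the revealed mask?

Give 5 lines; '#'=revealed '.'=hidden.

Answer: .####
.####
.####
.###.
.###.

Derivation:
Click 1 (2,3) count=1: revealed 1 new [(2,3)] -> total=1
Click 2 (3,1) count=2: revealed 1 new [(3,1)] -> total=2
Click 3 (3,2) count=0: revealed 16 new [(0,1) (0,2) (0,3) (0,4) (1,1) (1,2) (1,3) (1,4) (2,1) (2,2) (2,4) (3,2) (3,3) (4,1) (4,2) (4,3)] -> total=18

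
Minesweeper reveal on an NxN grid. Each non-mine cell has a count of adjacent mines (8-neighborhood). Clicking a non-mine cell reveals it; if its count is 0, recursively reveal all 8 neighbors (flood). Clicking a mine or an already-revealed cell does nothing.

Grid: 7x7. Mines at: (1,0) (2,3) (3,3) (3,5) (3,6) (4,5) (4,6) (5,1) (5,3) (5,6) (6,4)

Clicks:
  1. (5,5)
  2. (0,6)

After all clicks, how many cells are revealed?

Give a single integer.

Answer: 16

Derivation:
Click 1 (5,5) count=4: revealed 1 new [(5,5)] -> total=1
Click 2 (0,6) count=0: revealed 15 new [(0,1) (0,2) (0,3) (0,4) (0,5) (0,6) (1,1) (1,2) (1,3) (1,4) (1,5) (1,6) (2,4) (2,5) (2,6)] -> total=16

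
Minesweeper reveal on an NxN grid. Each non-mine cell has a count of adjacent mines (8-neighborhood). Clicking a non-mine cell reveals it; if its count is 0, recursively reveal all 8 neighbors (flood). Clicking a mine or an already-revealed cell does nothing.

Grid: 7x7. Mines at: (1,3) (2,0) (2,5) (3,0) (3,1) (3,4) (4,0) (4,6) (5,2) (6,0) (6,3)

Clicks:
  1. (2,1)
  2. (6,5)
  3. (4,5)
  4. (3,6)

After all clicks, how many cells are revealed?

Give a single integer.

Click 1 (2,1) count=3: revealed 1 new [(2,1)] -> total=1
Click 2 (6,5) count=0: revealed 6 new [(5,4) (5,5) (5,6) (6,4) (6,5) (6,6)] -> total=7
Click 3 (4,5) count=2: revealed 1 new [(4,5)] -> total=8
Click 4 (3,6) count=2: revealed 1 new [(3,6)] -> total=9

Answer: 9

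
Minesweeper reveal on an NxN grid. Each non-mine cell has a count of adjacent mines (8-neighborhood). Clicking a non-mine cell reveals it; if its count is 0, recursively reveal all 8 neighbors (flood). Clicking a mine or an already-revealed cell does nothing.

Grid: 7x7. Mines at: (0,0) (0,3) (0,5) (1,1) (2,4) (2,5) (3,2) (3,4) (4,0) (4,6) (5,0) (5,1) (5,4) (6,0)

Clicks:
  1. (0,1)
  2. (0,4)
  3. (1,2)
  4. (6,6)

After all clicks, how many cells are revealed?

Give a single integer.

Click 1 (0,1) count=2: revealed 1 new [(0,1)] -> total=1
Click 2 (0,4) count=2: revealed 1 new [(0,4)] -> total=2
Click 3 (1,2) count=2: revealed 1 new [(1,2)] -> total=3
Click 4 (6,6) count=0: revealed 4 new [(5,5) (5,6) (6,5) (6,6)] -> total=7

Answer: 7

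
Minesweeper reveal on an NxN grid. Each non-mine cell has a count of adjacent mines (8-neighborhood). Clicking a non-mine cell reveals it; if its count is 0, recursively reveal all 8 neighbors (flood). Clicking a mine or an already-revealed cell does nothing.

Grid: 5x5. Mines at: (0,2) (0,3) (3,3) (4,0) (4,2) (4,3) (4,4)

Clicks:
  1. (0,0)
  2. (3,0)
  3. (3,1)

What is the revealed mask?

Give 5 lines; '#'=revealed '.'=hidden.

Click 1 (0,0) count=0: revealed 11 new [(0,0) (0,1) (1,0) (1,1) (1,2) (2,0) (2,1) (2,2) (3,0) (3,1) (3,2)] -> total=11
Click 2 (3,0) count=1: revealed 0 new [(none)] -> total=11
Click 3 (3,1) count=2: revealed 0 new [(none)] -> total=11

Answer: ##...
###..
###..
###..
.....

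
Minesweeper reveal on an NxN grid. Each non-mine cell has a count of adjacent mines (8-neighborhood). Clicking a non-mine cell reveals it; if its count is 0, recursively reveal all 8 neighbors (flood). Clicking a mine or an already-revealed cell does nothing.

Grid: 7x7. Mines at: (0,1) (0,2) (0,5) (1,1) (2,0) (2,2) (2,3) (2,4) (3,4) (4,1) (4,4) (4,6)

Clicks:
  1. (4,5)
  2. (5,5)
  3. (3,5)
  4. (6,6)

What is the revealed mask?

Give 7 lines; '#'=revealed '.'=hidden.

Answer: .......
.......
.......
.....#.
.....#.
#######
#######

Derivation:
Click 1 (4,5) count=3: revealed 1 new [(4,5)] -> total=1
Click 2 (5,5) count=2: revealed 1 new [(5,5)] -> total=2
Click 3 (3,5) count=4: revealed 1 new [(3,5)] -> total=3
Click 4 (6,6) count=0: revealed 13 new [(5,0) (5,1) (5,2) (5,3) (5,4) (5,6) (6,0) (6,1) (6,2) (6,3) (6,4) (6,5) (6,6)] -> total=16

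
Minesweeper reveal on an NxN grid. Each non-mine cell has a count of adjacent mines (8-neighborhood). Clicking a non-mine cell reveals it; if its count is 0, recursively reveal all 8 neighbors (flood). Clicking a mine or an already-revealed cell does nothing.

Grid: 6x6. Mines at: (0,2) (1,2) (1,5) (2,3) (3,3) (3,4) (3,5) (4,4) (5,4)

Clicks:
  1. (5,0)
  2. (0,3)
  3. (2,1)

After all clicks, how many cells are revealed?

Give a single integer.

Answer: 19

Derivation:
Click 1 (5,0) count=0: revealed 18 new [(0,0) (0,1) (1,0) (1,1) (2,0) (2,1) (2,2) (3,0) (3,1) (3,2) (4,0) (4,1) (4,2) (4,3) (5,0) (5,1) (5,2) (5,3)] -> total=18
Click 2 (0,3) count=2: revealed 1 new [(0,3)] -> total=19
Click 3 (2,1) count=1: revealed 0 new [(none)] -> total=19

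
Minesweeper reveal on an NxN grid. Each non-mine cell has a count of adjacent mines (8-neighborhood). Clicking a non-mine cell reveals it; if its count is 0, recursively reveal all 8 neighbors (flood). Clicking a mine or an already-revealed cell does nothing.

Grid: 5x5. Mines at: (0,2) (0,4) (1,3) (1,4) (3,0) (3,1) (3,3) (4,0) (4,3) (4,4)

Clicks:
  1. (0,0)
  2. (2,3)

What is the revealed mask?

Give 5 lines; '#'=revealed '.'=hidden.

Answer: ##...
##...
##.#.
.....
.....

Derivation:
Click 1 (0,0) count=0: revealed 6 new [(0,0) (0,1) (1,0) (1,1) (2,0) (2,1)] -> total=6
Click 2 (2,3) count=3: revealed 1 new [(2,3)] -> total=7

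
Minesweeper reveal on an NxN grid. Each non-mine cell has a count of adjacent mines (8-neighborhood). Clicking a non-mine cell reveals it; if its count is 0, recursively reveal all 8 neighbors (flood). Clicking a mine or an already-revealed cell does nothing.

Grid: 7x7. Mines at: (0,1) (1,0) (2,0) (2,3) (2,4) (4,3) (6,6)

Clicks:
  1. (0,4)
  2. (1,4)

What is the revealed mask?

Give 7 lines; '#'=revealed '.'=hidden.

Click 1 (0,4) count=0: revealed 21 new [(0,2) (0,3) (0,4) (0,5) (0,6) (1,2) (1,3) (1,4) (1,5) (1,6) (2,5) (2,6) (3,4) (3,5) (3,6) (4,4) (4,5) (4,6) (5,4) (5,5) (5,6)] -> total=21
Click 2 (1,4) count=2: revealed 0 new [(none)] -> total=21

Answer: ..#####
..#####
.....##
....###
....###
....###
.......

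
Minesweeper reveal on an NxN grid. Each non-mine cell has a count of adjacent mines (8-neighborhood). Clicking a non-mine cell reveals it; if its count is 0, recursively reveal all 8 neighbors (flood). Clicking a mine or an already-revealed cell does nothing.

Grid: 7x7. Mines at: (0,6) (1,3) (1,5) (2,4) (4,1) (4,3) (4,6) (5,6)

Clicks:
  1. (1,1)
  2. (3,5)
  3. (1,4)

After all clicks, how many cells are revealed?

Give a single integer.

Click 1 (1,1) count=0: revealed 12 new [(0,0) (0,1) (0,2) (1,0) (1,1) (1,2) (2,0) (2,1) (2,2) (3,0) (3,1) (3,2)] -> total=12
Click 2 (3,5) count=2: revealed 1 new [(3,5)] -> total=13
Click 3 (1,4) count=3: revealed 1 new [(1,4)] -> total=14

Answer: 14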